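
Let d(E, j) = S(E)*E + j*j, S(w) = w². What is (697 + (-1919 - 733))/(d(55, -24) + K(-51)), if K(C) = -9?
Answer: -1955/166942 ≈ -0.011711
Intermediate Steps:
d(E, j) = E³ + j² (d(E, j) = E²*E + j*j = E³ + j²)
(697 + (-1919 - 733))/(d(55, -24) + K(-51)) = (697 + (-1919 - 733))/((55³ + (-24)²) - 9) = (697 - 2652)/((166375 + 576) - 9) = -1955/(166951 - 9) = -1955/166942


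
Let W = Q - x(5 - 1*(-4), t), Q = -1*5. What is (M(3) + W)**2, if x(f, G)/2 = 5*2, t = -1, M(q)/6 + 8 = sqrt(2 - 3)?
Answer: 5293 - 876*I ≈ 5293.0 - 876.0*I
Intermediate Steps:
M(q) = -48 + 6*I (M(q) = -48 + 6*sqrt(2 - 3) = -48 + 6*sqrt(-1) = -48 + 6*I)
Q = -5
x(f, G) = 20 (x(f, G) = 2*(5*2) = 2*10 = 20)
W = -25 (W = -5 - 1*20 = -5 - 20 = -25)
(M(3) + W)**2 = ((-48 + 6*I) - 25)**2 = (-73 + 6*I)**2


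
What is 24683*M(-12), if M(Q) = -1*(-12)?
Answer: 296196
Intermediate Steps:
M(Q) = 12
24683*M(-12) = 24683*12 = 296196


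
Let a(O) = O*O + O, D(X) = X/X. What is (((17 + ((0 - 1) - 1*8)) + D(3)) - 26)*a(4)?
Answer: -340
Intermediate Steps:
D(X) = 1
a(O) = O + O**2 (a(O) = O**2 + O = O + O**2)
(((17 + ((0 - 1) - 1*8)) + D(3)) - 26)*a(4) = (((17 + ((0 - 1) - 1*8)) + 1) - 26)*(4*(1 + 4)) = (((17 + (-1 - 8)) + 1) - 26)*(4*5) = (((17 - 9) + 1) - 26)*20 = ((8 + 1) - 26)*20 = (9 - 26)*20 = -17*20 = -340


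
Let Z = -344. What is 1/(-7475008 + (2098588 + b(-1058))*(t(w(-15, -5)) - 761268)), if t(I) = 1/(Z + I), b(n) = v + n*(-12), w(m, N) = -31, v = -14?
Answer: -75/120543732824854 ≈ -6.2218e-13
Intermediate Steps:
b(n) = -14 - 12*n (b(n) = -14 + n*(-12) = -14 - 12*n)
t(I) = 1/(-344 + I)
1/(-7475008 + (2098588 + b(-1058))*(t(w(-15, -5)) - 761268)) = 1/(-7475008 + (2098588 + (-14 - 12*(-1058)))*(1/(-344 - 31) - 761268)) = 1/(-7475008 + (2098588 + (-14 + 12696))*(1/(-375) - 761268)) = 1/(-7475008 + (2098588 + 12682)*(-1/375 - 761268)) = 1/(-7475008 + 2111270*(-285475501/375)) = 1/(-7475008 - 120543172199254/75) = 1/(-120543732824854/75) = -75/120543732824854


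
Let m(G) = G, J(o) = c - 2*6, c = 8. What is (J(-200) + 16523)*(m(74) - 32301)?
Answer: -532357813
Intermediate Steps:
J(o) = -4 (J(o) = 8 - 2*6 = 8 - 12 = -4)
(J(-200) + 16523)*(m(74) - 32301) = (-4 + 16523)*(74 - 32301) = 16519*(-32227) = -532357813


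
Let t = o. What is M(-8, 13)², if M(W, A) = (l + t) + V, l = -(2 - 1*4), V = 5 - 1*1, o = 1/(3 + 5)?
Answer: 2401/64 ≈ 37.516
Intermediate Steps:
o = ⅛ (o = 1/8 = ⅛ ≈ 0.12500)
t = ⅛ ≈ 0.12500
V = 4 (V = 5 - 1 = 4)
l = 2 (l = -(2 - 4) = -1*(-2) = 2)
M(W, A) = 49/8 (M(W, A) = (2 + ⅛) + 4 = 17/8 + 4 = 49/8)
M(-8, 13)² = (49/8)² = 2401/64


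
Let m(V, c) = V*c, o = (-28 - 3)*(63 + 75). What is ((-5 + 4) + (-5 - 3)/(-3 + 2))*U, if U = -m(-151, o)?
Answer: -4521846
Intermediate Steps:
o = -4278 (o = -31*138 = -4278)
U = -645978 (U = -(-151)*(-4278) = -1*645978 = -645978)
((-5 + 4) + (-5 - 3)/(-3 + 2))*U = ((-5 + 4) + (-5 - 3)/(-3 + 2))*(-645978) = (-1 - 8/(-1))*(-645978) = (-1 - 8*(-1))*(-645978) = (-1 + 8)*(-645978) = 7*(-645978) = -4521846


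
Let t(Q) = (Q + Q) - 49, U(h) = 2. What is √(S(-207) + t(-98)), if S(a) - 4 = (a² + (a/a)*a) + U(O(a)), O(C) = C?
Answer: √42403 ≈ 205.92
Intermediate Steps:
S(a) = 6 + a + a² (S(a) = 4 + ((a² + (a/a)*a) + 2) = 4 + ((a² + 1*a) + 2) = 4 + ((a² + a) + 2) = 4 + ((a + a²) + 2) = 4 + (2 + a + a²) = 6 + a + a²)
t(Q) = -49 + 2*Q (t(Q) = 2*Q - 49 = -49 + 2*Q)
√(S(-207) + t(-98)) = √((6 - 207 + (-207)²) + (-49 + 2*(-98))) = √((6 - 207 + 42849) + (-49 - 196)) = √(42648 - 245) = √42403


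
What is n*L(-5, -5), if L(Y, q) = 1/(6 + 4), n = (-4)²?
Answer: 8/5 ≈ 1.6000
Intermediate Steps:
n = 16
L(Y, q) = ⅒ (L(Y, q) = 1/10 = ⅒)
n*L(-5, -5) = 16*(⅒) = 8/5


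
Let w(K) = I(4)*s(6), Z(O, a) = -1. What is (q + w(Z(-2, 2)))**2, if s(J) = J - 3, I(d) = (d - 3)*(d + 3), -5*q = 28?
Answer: 5929/25 ≈ 237.16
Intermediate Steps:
q = -28/5 (q = -1/5*28 = -28/5 ≈ -5.6000)
I(d) = (-3 + d)*(3 + d)
s(J) = -3 + J
w(K) = 21 (w(K) = (-9 + 4**2)*(-3 + 6) = (-9 + 16)*3 = 7*3 = 21)
(q + w(Z(-2, 2)))**2 = (-28/5 + 21)**2 = (77/5)**2 = 5929/25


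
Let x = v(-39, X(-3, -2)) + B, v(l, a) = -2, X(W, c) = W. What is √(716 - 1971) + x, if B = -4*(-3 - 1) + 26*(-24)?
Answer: -610 + I*√1255 ≈ -610.0 + 35.426*I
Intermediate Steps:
B = -608 (B = -4*(-4) - 624 = 16 - 624 = -608)
x = -610 (x = -2 - 608 = -610)
√(716 - 1971) + x = √(716 - 1971) - 610 = √(-1255) - 610 = I*√1255 - 610 = -610 + I*√1255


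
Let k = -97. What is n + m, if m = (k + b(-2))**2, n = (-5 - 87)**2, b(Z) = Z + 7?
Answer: 16928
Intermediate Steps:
b(Z) = 7 + Z
n = 8464 (n = (-92)**2 = 8464)
m = 8464 (m = (-97 + (7 - 2))**2 = (-97 + 5)**2 = (-92)**2 = 8464)
n + m = 8464 + 8464 = 16928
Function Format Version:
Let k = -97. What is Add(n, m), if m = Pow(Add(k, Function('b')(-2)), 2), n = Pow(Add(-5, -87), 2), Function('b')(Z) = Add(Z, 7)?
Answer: 16928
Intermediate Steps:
Function('b')(Z) = Add(7, Z)
n = 8464 (n = Pow(-92, 2) = 8464)
m = 8464 (m = Pow(Add(-97, Add(7, -2)), 2) = Pow(Add(-97, 5), 2) = Pow(-92, 2) = 8464)
Add(n, m) = Add(8464, 8464) = 16928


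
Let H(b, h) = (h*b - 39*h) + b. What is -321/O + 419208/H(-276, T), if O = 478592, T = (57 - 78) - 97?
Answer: 33436292027/2942862208 ≈ 11.362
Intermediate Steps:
T = -118 (T = -21 - 97 = -118)
H(b, h) = b - 39*h + b*h (H(b, h) = (b*h - 39*h) + b = (-39*h + b*h) + b = b - 39*h + b*h)
-321/O + 419208/H(-276, T) = -321/478592 + 419208/(-276 - 39*(-118) - 276*(-118)) = -321*1/478592 + 419208/(-276 + 4602 + 32568) = -321/478592 + 419208/36894 = -321/478592 + 419208*(1/36894) = -321/478592 + 69868/6149 = 33436292027/2942862208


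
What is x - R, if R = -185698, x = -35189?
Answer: 150509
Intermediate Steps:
x - R = -35189 - 1*(-185698) = -35189 + 185698 = 150509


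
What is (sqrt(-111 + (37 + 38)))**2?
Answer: -36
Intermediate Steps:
(sqrt(-111 + (37 + 38)))**2 = (sqrt(-111 + 75))**2 = (sqrt(-36))**2 = (6*I)**2 = -36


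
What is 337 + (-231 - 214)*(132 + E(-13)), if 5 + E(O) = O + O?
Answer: -44608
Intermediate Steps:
E(O) = -5 + 2*O (E(O) = -5 + (O + O) = -5 + 2*O)
337 + (-231 - 214)*(132 + E(-13)) = 337 + (-231 - 214)*(132 + (-5 + 2*(-13))) = 337 - 445*(132 + (-5 - 26)) = 337 - 445*(132 - 31) = 337 - 445*101 = 337 - 44945 = -44608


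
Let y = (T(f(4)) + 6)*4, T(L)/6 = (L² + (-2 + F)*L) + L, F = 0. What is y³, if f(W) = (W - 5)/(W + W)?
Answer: 10503459/512 ≈ 20515.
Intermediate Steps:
f(W) = (-5 + W)/(2*W) (f(W) = (-5 + W)/((2*W)) = (-5 + W)*(1/(2*W)) = (-5 + W)/(2*W))
T(L) = -6*L + 6*L² (T(L) = 6*((L² + (-2 + 0)*L) + L) = 6*((L² - 2*L) + L) = 6*(L² - L) = -6*L + 6*L²)
y = 219/8 (y = (6*((½)*(-5 + 4)/4)*(-1 + (½)*(-5 + 4)/4) + 6)*4 = (6*((½)*(¼)*(-1))*(-1 + (½)*(¼)*(-1)) + 6)*4 = (6*(-⅛)*(-1 - ⅛) + 6)*4 = (6*(-⅛)*(-9/8) + 6)*4 = (27/32 + 6)*4 = (219/32)*4 = 219/8 ≈ 27.375)
y³ = (219/8)³ = 10503459/512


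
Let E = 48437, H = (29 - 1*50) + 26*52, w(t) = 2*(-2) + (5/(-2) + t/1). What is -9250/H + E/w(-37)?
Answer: -129744044/115797 ≈ -1120.4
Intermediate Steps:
w(t) = -13/2 + t (w(t) = -4 + (5*(-1/2) + t*1) = -4 + (-5/2 + t) = -13/2 + t)
H = 1331 (H = (29 - 50) + 1352 = -21 + 1352 = 1331)
-9250/H + E/w(-37) = -9250/1331 + 48437/(-13/2 - 37) = -9250*1/1331 + 48437/(-87/2) = -9250/1331 + 48437*(-2/87) = -9250/1331 - 96874/87 = -129744044/115797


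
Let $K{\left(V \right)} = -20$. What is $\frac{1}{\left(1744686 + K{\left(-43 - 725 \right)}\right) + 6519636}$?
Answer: $\frac{1}{8264302} \approx 1.21 \cdot 10^{-7}$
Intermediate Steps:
$\frac{1}{\left(1744686 + K{\left(-43 - 725 \right)}\right) + 6519636} = \frac{1}{\left(1744686 - 20\right) + 6519636} = \frac{1}{1744666 + 6519636} = \frac{1}{8264302}$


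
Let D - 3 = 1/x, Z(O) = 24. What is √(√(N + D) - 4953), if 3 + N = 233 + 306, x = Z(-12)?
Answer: √(-178308 + 3*√77622)/6 ≈ 70.212*I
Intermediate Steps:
x = 24
N = 536 (N = -3 + (233 + 306) = -3 + 539 = 536)
D = 73/24 (D = 3 + 1/24 = 73/24 ≈ 3.0417)
√(√(N + D) - 4953) = √(√(536 + 73/24) - 4953) = √(√(12937/24) - 4953) = √(√77622/12 - 4953) = √(-4953 + √77622/12)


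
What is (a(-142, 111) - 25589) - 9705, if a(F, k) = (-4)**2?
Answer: -35278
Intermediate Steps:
a(F, k) = 16
(a(-142, 111) - 25589) - 9705 = (16 - 25589) - 9705 = -25573 - 9705 = -35278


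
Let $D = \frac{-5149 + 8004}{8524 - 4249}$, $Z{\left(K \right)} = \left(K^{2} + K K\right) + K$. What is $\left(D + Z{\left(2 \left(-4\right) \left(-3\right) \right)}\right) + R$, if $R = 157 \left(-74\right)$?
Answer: $- \frac{8927339}{855} \approx -10441.0$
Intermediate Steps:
$R = -11618$
$Z{\left(K \right)} = K + 2 K^{2}$ ($Z{\left(K \right)} = \left(K^{2} + K^{2}\right) + K = 2 K^{2} + K = K + 2 K^{2}$)
$D = \frac{571}{855}$ ($D = \frac{2855}{4275} = 2855 \cdot \frac{1}{4275} = \frac{571}{855} \approx 0.66784$)
$\left(D + Z{\left(2 \left(-4\right) \left(-3\right) \right)}\right) + R = \left(\frac{571}{855} + 2 \left(-4\right) \left(-3\right) \left(1 + 2 \cdot 2 \left(-4\right) \left(-3\right)\right)\right) - 11618 = \left(\frac{571}{855} + \left(-8\right) \left(-3\right) \left(1 + 2 \left(\left(-8\right) \left(-3\right)\right)\right)\right) - 11618 = \left(\frac{571}{855} + 24 \left(1 + 2 \cdot 24\right)\right) - 11618 = \left(\frac{571}{855} + 24 \left(1 + 48\right)\right) - 11618 = \left(\frac{571}{855} + 24 \cdot 49\right) - 11618 = \left(\frac{571}{855} + 1176\right) - 11618 = \frac{1006051}{855} - 11618 = - \frac{8927339}{855}$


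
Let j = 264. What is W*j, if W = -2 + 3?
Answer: 264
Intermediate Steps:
W = 1
W*j = 1*264 = 264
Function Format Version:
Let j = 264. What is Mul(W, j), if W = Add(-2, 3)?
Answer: 264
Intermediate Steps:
W = 1
Mul(W, j) = Mul(1, 264) = 264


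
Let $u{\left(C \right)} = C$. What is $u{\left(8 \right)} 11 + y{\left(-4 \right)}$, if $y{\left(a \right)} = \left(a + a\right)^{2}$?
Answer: $152$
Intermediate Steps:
$y{\left(a \right)} = 4 a^{2}$ ($y{\left(a \right)} = \left(2 a\right)^{2} = 4 a^{2}$)
$u{\left(8 \right)} 11 + y{\left(-4 \right)} = 8 \cdot 11 + 4 \left(-4\right)^{2} = 88 + 4 \cdot 16 = 88 + 64 = 152$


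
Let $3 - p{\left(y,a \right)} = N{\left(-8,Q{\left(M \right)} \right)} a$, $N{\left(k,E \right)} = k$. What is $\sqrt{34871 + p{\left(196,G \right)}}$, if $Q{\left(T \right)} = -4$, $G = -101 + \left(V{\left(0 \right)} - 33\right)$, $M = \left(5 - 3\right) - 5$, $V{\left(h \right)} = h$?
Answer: $\sqrt{33802} \approx 183.85$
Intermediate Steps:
$M = -3$ ($M = 2 - 5 = -3$)
$G = -134$ ($G = -101 + \left(0 - 33\right) = -101 - 33 = -134$)
$p{\left(y,a \right)} = 3 + 8 a$ ($p{\left(y,a \right)} = 3 - - 8 a = 3 + 8 a$)
$\sqrt{34871 + p{\left(196,G \right)}} = \sqrt{34871 + \left(3 + 8 \left(-134\right)\right)} = \sqrt{34871 + \left(3 - 1072\right)} = \sqrt{34871 - 1069} = \sqrt{33802}$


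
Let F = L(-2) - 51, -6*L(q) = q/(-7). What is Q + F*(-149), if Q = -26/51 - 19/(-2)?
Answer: 5437171/714 ≈ 7615.1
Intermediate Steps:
L(q) = q/42 (L(q) = -q/(6*(-7)) = -q*(-1)/(6*7) = -(-1)*q/42 = q/42)
F = -1072/21 (F = (1/42)*(-2) - 51 = -1/21 - 51 = -1072/21 ≈ -51.048)
Q = 917/102 (Q = -26*1/51 - 19*(-½) = -26/51 + 19/2 = 917/102 ≈ 8.9902)
Q + F*(-149) = 917/102 - 1072/21*(-149) = 917/102 + 159728/21 = 5437171/714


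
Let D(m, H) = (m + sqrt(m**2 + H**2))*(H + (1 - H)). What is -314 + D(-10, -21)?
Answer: -324 + sqrt(541) ≈ -300.74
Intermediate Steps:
D(m, H) = m + sqrt(H**2 + m**2) (D(m, H) = (m + sqrt(H**2 + m**2))*1 = m + sqrt(H**2 + m**2))
-314 + D(-10, -21) = -314 + (-10 + sqrt((-21)**2 + (-10)**2)) = -314 + (-10 + sqrt(441 + 100)) = -314 + (-10 + sqrt(541)) = -324 + sqrt(541)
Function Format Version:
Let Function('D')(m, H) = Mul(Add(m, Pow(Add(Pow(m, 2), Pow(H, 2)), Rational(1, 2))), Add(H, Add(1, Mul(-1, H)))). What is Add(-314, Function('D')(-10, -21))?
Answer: Add(-324, Pow(541, Rational(1, 2))) ≈ -300.74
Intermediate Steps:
Function('D')(m, H) = Add(m, Pow(Add(Pow(H, 2), Pow(m, 2)), Rational(1, 2))) (Function('D')(m, H) = Mul(Add(m, Pow(Add(Pow(H, 2), Pow(m, 2)), Rational(1, 2))), 1) = Add(m, Pow(Add(Pow(H, 2), Pow(m, 2)), Rational(1, 2))))
Add(-314, Function('D')(-10, -21)) = Add(-314, Add(-10, Pow(Add(Pow(-21, 2), Pow(-10, 2)), Rational(1, 2)))) = Add(-314, Add(-10, Pow(Add(441, 100), Rational(1, 2)))) = Add(-314, Add(-10, Pow(541, Rational(1, 2)))) = Add(-324, Pow(541, Rational(1, 2)))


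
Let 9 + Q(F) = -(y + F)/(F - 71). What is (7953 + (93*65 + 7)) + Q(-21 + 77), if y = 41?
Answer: 210037/15 ≈ 14002.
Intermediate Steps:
Q(F) = -9 - (41 + F)/(-71 + F) (Q(F) = -9 - (41 + F)/(F - 71) = -9 - (41 + F)/(-71 + F))
(7953 + (93*65 + 7)) + Q(-21 + 77) = (7953 + (93*65 + 7)) + 2*(299 - 5*(-21 + 77))/(-71 + (-21 + 77)) = (7953 + (6045 + 7)) + 2*(299 - 5*56)/(-71 + 56) = (7953 + 6052) + 2*(299 - 280)/(-15) = 14005 + 2*(-1/15)*19 = 14005 - 38/15 = 210037/15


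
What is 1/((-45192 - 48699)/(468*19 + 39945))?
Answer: -16279/31297 ≈ -0.52015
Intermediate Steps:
1/((-45192 - 48699)/(468*19 + 39945)) = 1/(-93891/(8892 + 39945)) = 1/(-93891/48837) = 1/(-93891*1/48837) = 1/(-31297/16279) = -16279/31297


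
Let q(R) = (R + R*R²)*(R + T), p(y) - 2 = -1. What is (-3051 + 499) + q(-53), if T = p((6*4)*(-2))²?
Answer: 7741808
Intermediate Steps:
p(y) = 1 (p(y) = 2 - 1 = 1)
T = 1 (T = 1² = 1)
q(R) = (1 + R)*(R + R³) (q(R) = (R + R*R²)*(R + 1) = (R + R³)*(1 + R) = (1 + R)*(R + R³))
(-3051 + 499) + q(-53) = (-3051 + 499) - 53*(1 - 53 + (-53)² + (-53)³) = -2552 - 53*(1 - 53 + 2809 - 148877) = -2552 - 53*(-146120) = -2552 + 7744360 = 7741808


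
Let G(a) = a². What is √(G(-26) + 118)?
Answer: √794 ≈ 28.178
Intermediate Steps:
√(G(-26) + 118) = √((-26)² + 118) = √(676 + 118) = √794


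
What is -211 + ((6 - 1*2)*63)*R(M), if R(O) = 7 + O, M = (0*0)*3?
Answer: 1553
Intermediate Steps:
M = 0 (M = 0*3 = 0)
-211 + ((6 - 1*2)*63)*R(M) = -211 + ((6 - 1*2)*63)*(7 + 0) = -211 + ((6 - 2)*63)*7 = -211 + (4*63)*7 = -211 + 252*7 = -211 + 1764 = 1553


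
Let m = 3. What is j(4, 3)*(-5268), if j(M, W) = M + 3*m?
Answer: -68484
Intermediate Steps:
j(M, W) = 9 + M (j(M, W) = M + 3*3 = M + 9 = 9 + M)
j(4, 3)*(-5268) = (9 + 4)*(-5268) = 13*(-5268) = -68484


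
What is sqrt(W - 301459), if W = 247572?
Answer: I*sqrt(53887) ≈ 232.14*I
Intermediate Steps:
sqrt(W - 301459) = sqrt(247572 - 301459) = sqrt(-53887) = I*sqrt(53887)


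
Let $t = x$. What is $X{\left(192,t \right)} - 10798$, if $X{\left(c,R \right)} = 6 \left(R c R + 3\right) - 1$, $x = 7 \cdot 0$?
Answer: $-10781$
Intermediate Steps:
$x = 0$
$t = 0$
$X{\left(c,R \right)} = 17 + 6 c R^{2}$ ($X{\left(c,R \right)} = 6 \left(c R^{2} + 3\right) - 1 = 6 \left(3 + c R^{2}\right) - 1 = \left(18 + 6 c R^{2}\right) - 1 = 17 + 6 c R^{2}$)
$X{\left(192,t \right)} - 10798 = \left(17 + 6 \cdot 192 \cdot 0^{2}\right) - 10798 = \left(17 + 6 \cdot 192 \cdot 0\right) - 10798 = \left(17 + 0\right) - 10798 = 17 - 10798 = -10781$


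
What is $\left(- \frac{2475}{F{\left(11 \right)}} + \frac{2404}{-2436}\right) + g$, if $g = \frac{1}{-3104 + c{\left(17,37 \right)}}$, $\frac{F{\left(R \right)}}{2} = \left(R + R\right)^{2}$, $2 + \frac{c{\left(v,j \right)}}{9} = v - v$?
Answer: $- \frac{42354427}{11951016} \approx -3.544$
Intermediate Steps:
$c{\left(v,j \right)} = -18$ ($c{\left(v,j \right)} = -18 + 9 \left(v - v\right) = -18 + 9 \cdot 0 = -18 + 0 = -18$)
$F{\left(R \right)} = 8 R^{2}$ ($F{\left(R \right)} = 2 \left(R + R\right)^{2} = 2 \left(2 R\right)^{2} = 2 \cdot 4 R^{2} = 8 R^{2}$)
$g = - \frac{1}{3122}$ ($g = \frac{1}{-3104 - 18} = \frac{1}{-3122} = - \frac{1}{3122} \approx -0.00032031$)
$\left(- \frac{2475}{F{\left(11 \right)}} + \frac{2404}{-2436}\right) + g = \left(- \frac{2475}{8 \cdot 11^{2}} + \frac{2404}{-2436}\right) - \frac{1}{3122} = \left(- \frac{2475}{8 \cdot 121} + 2404 \left(- \frac{1}{2436}\right)\right) - \frac{1}{3122} = \left(- \frac{2475}{968} - \frac{601}{609}\right) - \frac{1}{3122} = \left(\left(-2475\right) \frac{1}{968} - \frac{601}{609}\right) - \frac{1}{3122} = \left(- \frac{225}{88} - \frac{601}{609}\right) - \frac{1}{3122} = - \frac{189913}{53592} - \frac{1}{3122} = - \frac{42354427}{11951016}$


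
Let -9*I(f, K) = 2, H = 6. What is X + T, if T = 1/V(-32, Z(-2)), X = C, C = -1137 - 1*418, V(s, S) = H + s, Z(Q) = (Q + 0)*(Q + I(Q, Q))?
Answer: -40431/26 ≈ -1555.0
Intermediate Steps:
I(f, K) = -2/9 (I(f, K) = -⅑*2 = -2/9)
Z(Q) = Q*(-2/9 + Q) (Z(Q) = (Q + 0)*(Q - 2/9) = Q*(-2/9 + Q))
V(s, S) = 6 + s
C = -1555 (C = -1137 - 418 = -1555)
X = -1555
T = -1/26 (T = 1/(6 - 32) = 1/(-26) = -1/26 ≈ -0.038462)
X + T = -1555 - 1/26 = -40431/26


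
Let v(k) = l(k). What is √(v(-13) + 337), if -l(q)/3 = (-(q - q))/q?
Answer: √337 ≈ 18.358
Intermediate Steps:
l(q) = 0 (l(q) = -3*(-(q - q))/q = -3*(-1*0)/q = -0/q = -3*0 = 0)
v(k) = 0
√(v(-13) + 337) = √(0 + 337) = √337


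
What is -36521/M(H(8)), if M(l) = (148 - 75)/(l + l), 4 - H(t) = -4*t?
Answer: -2629512/73 ≈ -36021.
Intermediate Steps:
H(t) = 4 + 4*t (H(t) = 4 - (-4)*t = 4 + 4*t)
M(l) = 73/(2*l) (M(l) = 73/((2*l)) = 73*(1/(2*l)) = 73/(2*l))
-36521/M(H(8)) = -36521/(73/(2*(4 + 4*8))) = -36521/(73/(2*(4 + 32))) = -36521/((73/2)/36) = -36521/((73/2)*(1/36)) = -36521/73/72 = -36521*72/73 = -2629512/73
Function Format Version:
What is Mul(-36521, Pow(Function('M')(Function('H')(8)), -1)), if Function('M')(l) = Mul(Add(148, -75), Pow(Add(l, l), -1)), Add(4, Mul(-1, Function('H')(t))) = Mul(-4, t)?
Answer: Rational(-2629512, 73) ≈ -36021.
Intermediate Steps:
Function('H')(t) = Add(4, Mul(4, t)) (Function('H')(t) = Add(4, Mul(-1, Mul(-4, t))) = Add(4, Mul(4, t)))
Function('M')(l) = Mul(Rational(73, 2), Pow(l, -1)) (Function('M')(l) = Mul(73, Pow(Mul(2, l), -1)) = Mul(73, Mul(Rational(1, 2), Pow(l, -1))) = Mul(Rational(73, 2), Pow(l, -1)))
Mul(-36521, Pow(Function('M')(Function('H')(8)), -1)) = Mul(-36521, Pow(Mul(Rational(73, 2), Pow(Add(4, Mul(4, 8)), -1)), -1)) = Mul(-36521, Pow(Mul(Rational(73, 2), Pow(Add(4, 32), -1)), -1)) = Mul(-36521, Pow(Mul(Rational(73, 2), Pow(36, -1)), -1)) = Mul(-36521, Pow(Mul(Rational(73, 2), Rational(1, 36)), -1)) = Mul(-36521, Pow(Rational(73, 72), -1)) = Mul(-36521, Rational(72, 73)) = Rational(-2629512, 73)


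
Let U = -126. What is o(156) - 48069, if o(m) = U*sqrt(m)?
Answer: -48069 - 252*sqrt(39) ≈ -49643.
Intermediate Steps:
o(m) = -126*sqrt(m)
o(156) - 48069 = -252*sqrt(39) - 48069 = -48069 - 252*sqrt(39)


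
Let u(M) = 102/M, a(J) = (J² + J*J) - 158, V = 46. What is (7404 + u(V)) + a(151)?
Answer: 1215555/23 ≈ 52850.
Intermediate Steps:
a(J) = -158 + 2*J² (a(J) = (J² + J²) - 158 = 2*J² - 158 = -158 + 2*J²)
(7404 + u(V)) + a(151) = (7404 + 102/46) + (-158 + 2*151²) = (7404 + 102*(1/46)) + (-158 + 2*22801) = (7404 + 51/23) + (-158 + 45602) = 170343/23 + 45444 = 1215555/23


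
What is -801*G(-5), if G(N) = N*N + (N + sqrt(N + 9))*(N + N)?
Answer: -44055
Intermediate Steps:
G(N) = N**2 + 2*N*(N + sqrt(9 + N)) (G(N) = N**2 + (N + sqrt(9 + N))*(2*N) = N**2 + 2*N*(N + sqrt(9 + N)))
-801*G(-5) = -(-4005)*(2*sqrt(9 - 5) + 3*(-5)) = -(-4005)*(2*sqrt(4) - 15) = -(-4005)*(2*2 - 15) = -(-4005)*(4 - 15) = -(-4005)*(-11) = -801*55 = -44055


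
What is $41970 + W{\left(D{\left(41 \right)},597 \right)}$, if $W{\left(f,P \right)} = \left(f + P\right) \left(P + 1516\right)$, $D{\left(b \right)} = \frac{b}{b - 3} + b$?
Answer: $\frac{52909065}{38} \approx 1.3923 \cdot 10^{6}$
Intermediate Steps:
$D{\left(b \right)} = b + \frac{b}{-3 + b}$ ($D{\left(b \right)} = \frac{b}{-3 + b} + b = b + \frac{b}{-3 + b}$)
$W{\left(f,P \right)} = \left(1516 + P\right) \left(P + f\right)$ ($W{\left(f,P \right)} = \left(P + f\right) \left(1516 + P\right) = \left(1516 + P\right) \left(P + f\right)$)
$41970 + W{\left(D{\left(41 \right)},597 \right)} = 41970 + \left(597^{2} + 1516 \cdot 597 + 1516 \frac{41 \left(-2 + 41\right)}{-3 + 41} + 597 \frac{41 \left(-2 + 41\right)}{-3 + 41}\right) = 41970 + \left(356409 + 905052 + 1516 \cdot 41 \cdot \frac{1}{38} \cdot 39 + 597 \cdot 41 \cdot \frac{1}{38} \cdot 39\right) = 41970 + \left(356409 + 905052 + 1516 \cdot \frac{1599}{38} + 597 \cdot \frac{1599}{38}\right) = 41970 + \left(356409 + 905052 + \frac{1212042}{19} + \frac{954603}{38}\right) = 41970 + \frac{51314205}{38} = \frac{52909065}{38}$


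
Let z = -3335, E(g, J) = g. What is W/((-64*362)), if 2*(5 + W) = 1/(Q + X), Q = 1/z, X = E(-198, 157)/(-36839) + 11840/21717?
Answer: 1092153621715/6184507385020672 ≈ 0.00017660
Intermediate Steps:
X = 40043066/72730233 (X = -198/(-36839) + 11840/21717 = -198*(-1/36839) + 11840*(1/21717) = 18/3349 + 11840/21717 = 40043066/72730233 ≈ 0.55057)
Q = -1/3335 (Q = 1/(-3335) = -1/3335 ≈ -0.00029985)
W = -1092153621715/266941789754 (W = -5 + 1/(2*(-1/3335 + 40043066/72730233)) = -5 + 1/(2*(133470894877/242555327055)) = -5 + (1/2)*(242555327055/133470894877) = -5 + 242555327055/266941789754 = -1092153621715/266941789754 ≈ -4.0914)
W/((-64*362)) = -1092153621715/(266941789754*((-64*362))) = -1092153621715/266941789754/(-23168) = -1092153621715/266941789754*(-1/23168) = 1092153621715/6184507385020672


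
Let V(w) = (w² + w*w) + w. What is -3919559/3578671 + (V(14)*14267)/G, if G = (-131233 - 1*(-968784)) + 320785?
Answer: 8094467381959/2072651725728 ≈ 3.9054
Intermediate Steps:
V(w) = w + 2*w² (V(w) = (w² + w²) + w = 2*w² + w = w + 2*w²)
G = 1158336 (G = (-131233 + 968784) + 320785 = 837551 + 320785 = 1158336)
-3919559/3578671 + (V(14)*14267)/G = -3919559/3578671 + ((14*(1 + 2*14))*14267)/1158336 = -3919559*1/3578671 + ((14*(1 + 28))*14267)*(1/1158336) = -3919559/3578671 + ((14*29)*14267)*(1/1158336) = -3919559/3578671 + (406*14267)*(1/1158336) = -3919559/3578671 + 5792402*(1/1158336) = -3919559/3578671 + 2896201/579168 = 8094467381959/2072651725728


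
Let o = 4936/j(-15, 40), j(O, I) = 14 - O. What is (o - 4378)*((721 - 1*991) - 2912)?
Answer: 388286732/29 ≈ 1.3389e+7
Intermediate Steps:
o = 4936/29 (o = 4936/(14 - 1*(-15)) = 4936/(14 + 15) = 4936/29 ≈ 170.21)
(o - 4378)*((721 - 1*991) - 2912) = (4936/29 - 4378)*((721 - 1*991) - 2912) = -122026*((721 - 991) - 2912)/29 = -122026*(-270 - 2912)/29 = -122026/29*(-3182) = 388286732/29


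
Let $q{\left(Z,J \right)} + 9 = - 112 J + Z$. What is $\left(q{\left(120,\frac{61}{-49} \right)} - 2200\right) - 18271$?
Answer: $- \frac{141544}{7} \approx -20221.0$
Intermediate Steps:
$q{\left(Z,J \right)} = -9 + Z - 112 J$ ($q{\left(Z,J \right)} = -9 - \left(- Z + 112 J\right) = -9 + Z - 112 J$)
$\left(q{\left(120,\frac{61}{-49} \right)} - 2200\right) - 18271 = \left(\left(-9 + 120 - 112 \frac{61}{-49}\right) - 2200\right) - 18271 = \left(\left(-9 + 120 - 112 \cdot 61 \left(- \frac{1}{49}\right)\right) - 2200\right) - 18271 = \left(\left(-9 + 120 - - \frac{976}{7}\right) - 2200\right) - 18271 = \left(\left(-9 + 120 + \frac{976}{7}\right) - 2200\right) - 18271 = \left(\frac{1753}{7} - 2200\right) - 18271 = - \frac{13647}{7} - 18271 = - \frac{141544}{7}$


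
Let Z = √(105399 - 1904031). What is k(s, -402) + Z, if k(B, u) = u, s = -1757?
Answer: -402 + 6*I*√49962 ≈ -402.0 + 1341.1*I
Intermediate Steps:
Z = 6*I*√49962 (Z = √(-1798632) = 6*I*√49962 ≈ 1341.1*I)
k(s, -402) + Z = -402 + 6*I*√49962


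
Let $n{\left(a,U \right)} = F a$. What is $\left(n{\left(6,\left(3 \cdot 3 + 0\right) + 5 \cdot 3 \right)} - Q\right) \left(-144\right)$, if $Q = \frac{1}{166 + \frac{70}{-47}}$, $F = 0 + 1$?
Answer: $- \frac{1668420}{1933} \approx -863.13$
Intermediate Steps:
$F = 1$
$Q = \frac{47}{7732}$ ($Q = \frac{1}{166 + 70 \left(- \frac{1}{47}\right)} = \frac{1}{166 - \frac{70}{47}} = \frac{1}{\frac{7732}{47}} = \frac{47}{7732} \approx 0.0060786$)
$n{\left(a,U \right)} = a$ ($n{\left(a,U \right)} = 1 a = a$)
$\left(n{\left(6,\left(3 \cdot 3 + 0\right) + 5 \cdot 3 \right)} - Q\right) \left(-144\right) = \left(6 - \frac{47}{7732}\right) \left(-144\right) = \frac{46345}{7732} \left(-144\right) = - \frac{1668420}{1933}$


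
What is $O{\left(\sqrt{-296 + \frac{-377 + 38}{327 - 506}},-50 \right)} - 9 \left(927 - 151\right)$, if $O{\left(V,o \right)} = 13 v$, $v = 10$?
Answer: $-6854$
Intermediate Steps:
$O{\left(V,o \right)} = 130$ ($O{\left(V,o \right)} = 13 \cdot 10 = 130$)
$O{\left(\sqrt{-296 + \frac{-377 + 38}{327 - 506}},-50 \right)} - 9 \left(927 - 151\right) = 130 - 9 \left(927 - 151\right) = 130 - 9 \cdot 776 = 130 - 6984 = -6854$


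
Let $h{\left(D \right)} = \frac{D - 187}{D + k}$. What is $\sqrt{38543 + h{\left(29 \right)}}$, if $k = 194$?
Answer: $\frac{\sqrt{1916669613}}{223} \approx 196.32$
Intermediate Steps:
$h{\left(D \right)} = \frac{-187 + D}{194 + D}$ ($h{\left(D \right)} = \frac{D - 187}{D + 194} = \frac{-187 + D}{194 + D}$)
$\sqrt{38543 + h{\left(29 \right)}} = \sqrt{38543 + \frac{-187 + 29}{194 + 29}} = \sqrt{38543 + \frac{1}{223} \left(-158\right)} = \sqrt{38543 - \frac{158}{223}} = \sqrt{\frac{8594931}{223}} = \frac{\sqrt{1916669613}}{223}$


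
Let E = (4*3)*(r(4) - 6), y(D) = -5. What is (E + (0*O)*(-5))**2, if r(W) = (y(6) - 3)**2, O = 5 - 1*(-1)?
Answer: 484416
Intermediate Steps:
O = 6 (O = 5 + 1 = 6)
r(W) = 64 (r(W) = (-5 - 3)**2 = (-8)**2 = 64)
E = 696 (E = (4*3)*(64 - 6) = 12*58 = 696)
(E + (0*O)*(-5))**2 = (696 + (0*6)*(-5))**2 = (696 + 0*(-5))**2 = (696 + 0)**2 = 696**2 = 484416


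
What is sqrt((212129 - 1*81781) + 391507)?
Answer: sqrt(521855) ≈ 722.40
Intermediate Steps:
sqrt((212129 - 1*81781) + 391507) = sqrt((212129 - 81781) + 391507) = sqrt(130348 + 391507) = sqrt(521855)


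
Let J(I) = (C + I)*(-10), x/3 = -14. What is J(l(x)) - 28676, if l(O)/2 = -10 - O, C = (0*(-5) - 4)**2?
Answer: -29476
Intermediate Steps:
x = -42 (x = 3*(-14) = -42)
C = 16 (C = (0 - 4)**2 = (-4)**2 = 16)
l(O) = -20 - 2*O (l(O) = 2*(-10 - O) = -20 - 2*O)
J(I) = -160 - 10*I (J(I) = (16 + I)*(-10) = -160 - 10*I)
J(l(x)) - 28676 = (-160 - 10*(-20 - 2*(-42))) - 28676 = (-160 - 10*(-20 + 84)) - 28676 = (-160 - 10*64) - 28676 = (-160 - 640) - 28676 = -800 - 28676 = -29476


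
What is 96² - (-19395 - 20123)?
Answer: 48734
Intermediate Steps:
96² - (-19395 - 20123) = 9216 - 1*(-39518) = 9216 + 39518 = 48734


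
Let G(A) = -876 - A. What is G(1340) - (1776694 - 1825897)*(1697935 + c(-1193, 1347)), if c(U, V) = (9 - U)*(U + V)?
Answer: 92651362513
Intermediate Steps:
G(1340) - (1776694 - 1825897)*(1697935 + c(-1193, 1347)) = (-876 - 1*1340) - (1776694 - 1825897)*(1697935 + (-1*(-1193)**2 + 9*(-1193) + 9*1347 - 1*(-1193)*1347)) = (-876 - 1340) - (-49203)*(1697935 + (-1*1423249 - 10737 + 12123 + 1606971)) = -2216 - (-49203)*(1697935 + (-1423249 - 10737 + 12123 + 1606971)) = -2216 - (-49203)*(1697935 + 185108) = -2216 - (-49203)*1883043 = -2216 - 1*(-92651364729) = -2216 + 92651364729 = 92651362513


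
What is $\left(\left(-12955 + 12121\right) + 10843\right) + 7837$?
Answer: $17846$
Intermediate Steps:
$\left(\left(-12955 + 12121\right) + 10843\right) + 7837 = \left(-834 + 10843\right) + 7837 = 10009 + 7837 = 17846$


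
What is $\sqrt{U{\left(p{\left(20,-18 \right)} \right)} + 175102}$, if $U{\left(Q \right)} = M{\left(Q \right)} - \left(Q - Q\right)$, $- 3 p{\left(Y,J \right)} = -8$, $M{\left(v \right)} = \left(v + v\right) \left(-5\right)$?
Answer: $\frac{\sqrt{1575678}}{3} \approx 418.42$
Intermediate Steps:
$M{\left(v \right)} = - 10 v$ ($M{\left(v \right)} = 2 v \left(-5\right) = - 10 v$)
$p{\left(Y,J \right)} = \frac{8}{3}$ ($p{\left(Y,J \right)} = \left(- \frac{1}{3}\right) \left(-8\right) = \frac{8}{3}$)
$U{\left(Q \right)} = - 10 Q$ ($U{\left(Q \right)} = - 10 Q - \left(Q - Q\right) = - 10 Q - 0 = - 10 Q + 0 = - 10 Q$)
$\sqrt{U{\left(p{\left(20,-18 \right)} \right)} + 175102} = \sqrt{\left(-10\right) \frac{8}{3} + 175102} = \sqrt{- \frac{80}{3} + 175102} = \sqrt{\frac{525226}{3}} = \frac{\sqrt{1575678}}{3}$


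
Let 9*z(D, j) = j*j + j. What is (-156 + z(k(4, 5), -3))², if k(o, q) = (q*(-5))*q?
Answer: 217156/9 ≈ 24128.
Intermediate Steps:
k(o, q) = -5*q² (k(o, q) = (-5*q)*q = -5*q²)
z(D, j) = j/9 + j²/9 (z(D, j) = (j*j + j)/9 = (j² + j)/9 = (j + j²)/9 = j/9 + j²/9)
(-156 + z(k(4, 5), -3))² = (-156 + (⅑)*(-3)*(1 - 3))² = (-156 + (⅑)*(-3)*(-2))² = (-156 + ⅔)² = (-466/3)² = 217156/9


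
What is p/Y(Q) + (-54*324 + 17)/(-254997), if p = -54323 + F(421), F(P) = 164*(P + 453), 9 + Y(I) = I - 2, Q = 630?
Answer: 22708867462/157843143 ≈ 143.87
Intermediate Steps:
Y(I) = -11 + I (Y(I) = -9 + (I - 2) = -9 + (-2 + I) = -11 + I)
F(P) = 74292 + 164*P (F(P) = 164*(453 + P) = 74292 + 164*P)
p = 89013 (p = -54323 + (74292 + 164*421) = -54323 + (74292 + 69044) = -54323 + 143336 = 89013)
p/Y(Q) + (-54*324 + 17)/(-254997) = 89013/(-11 + 630) + (-54*324 + 17)/(-254997) = 89013/619 + (-17496 + 17)*(-1/254997) = 89013*(1/619) - 17479*(-1/254997) = 89013/619 + 17479/254997 = 22708867462/157843143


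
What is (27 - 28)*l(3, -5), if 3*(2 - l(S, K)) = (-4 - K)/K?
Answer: -31/15 ≈ -2.0667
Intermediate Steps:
l(S, K) = 2 - (-4 - K)/(3*K)
(27 - 28)*l(3, -5) = (27 - 28)*((⅓)*(4 + 7*(-5))/(-5)) = -(-1)*(4 - 35)/(3*5) = -(-1)*(-31)/(3*5) = -1*31/15 = -31/15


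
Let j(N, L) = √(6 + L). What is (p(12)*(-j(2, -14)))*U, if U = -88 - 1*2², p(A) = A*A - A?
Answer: 24288*I*√2 ≈ 34348.0*I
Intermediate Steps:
p(A) = A² - A
U = -92 (U = -88 - 1*4 = -88 - 4 = -92)
(p(12)*(-j(2, -14)))*U = ((12*(-1 + 12))*(-√(6 - 14)))*(-92) = ((12*11)*(-√(-8)))*(-92) = (132*(-2*I*√2))*(-92) = -264*I*√2*(-92) = 24288*I*√2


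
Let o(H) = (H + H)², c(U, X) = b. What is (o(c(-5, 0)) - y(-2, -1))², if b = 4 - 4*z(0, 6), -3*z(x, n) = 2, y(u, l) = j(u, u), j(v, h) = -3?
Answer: 2647129/81 ≈ 32681.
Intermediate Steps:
y(u, l) = -3
z(x, n) = -⅔ (z(x, n) = -⅓*2 = -⅔)
b = 20/3 (b = 4 - 4*(-⅔) = 4 + 8/3 = 20/3 ≈ 6.6667)
c(U, X) = 20/3
o(H) = 4*H² (o(H) = (2*H)² = 4*H²)
(o(c(-5, 0)) - y(-2, -1))² = (4*(20/3)² - 1*(-3))² = (4*(400/9) + 3)² = (1600/9 + 3)² = (1627/9)² = 2647129/81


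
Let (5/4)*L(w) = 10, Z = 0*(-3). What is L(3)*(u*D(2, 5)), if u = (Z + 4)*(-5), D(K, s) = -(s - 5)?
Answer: 0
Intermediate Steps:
Z = 0
L(w) = 8 (L(w) = (4/5)*10 = 8)
D(K, s) = 5 - s (D(K, s) = -(-5 + s) = 5 - s)
u = -20 (u = (0 + 4)*(-5) = 4*(-5) = -20)
L(3)*(u*D(2, 5)) = 8*(-20*(5 - 1*5)) = 8*(-20*(5 - 5)) = 8*(-20*0) = 8*0 = 0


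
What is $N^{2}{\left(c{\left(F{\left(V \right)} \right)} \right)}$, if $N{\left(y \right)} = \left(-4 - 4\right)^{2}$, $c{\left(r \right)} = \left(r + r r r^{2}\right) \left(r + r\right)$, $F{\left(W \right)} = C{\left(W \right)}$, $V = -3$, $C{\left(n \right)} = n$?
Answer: $4096$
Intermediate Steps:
$F{\left(W \right)} = W$
$c{\left(r \right)} = 2 r \left(r + r^{4}\right)$ ($c{\left(r \right)} = \left(r + r r^{3}\right) 2 r = \left(r + r^{4}\right) 2 r = 2 r \left(r + r^{4}\right)$)
$N{\left(y \right)} = 64$ ($N{\left(y \right)} = \left(-8\right)^{2} = 64$)
$N^{2}{\left(c{\left(F{\left(V \right)} \right)} \right)} = 64^{2} = 4096$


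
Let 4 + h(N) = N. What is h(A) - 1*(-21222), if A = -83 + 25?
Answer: 21160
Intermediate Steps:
A = -58
h(N) = -4 + N
h(A) - 1*(-21222) = (-4 - 58) - 1*(-21222) = -62 + 21222 = 21160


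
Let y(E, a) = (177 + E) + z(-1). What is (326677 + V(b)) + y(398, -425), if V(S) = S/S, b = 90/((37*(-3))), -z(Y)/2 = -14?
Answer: 327281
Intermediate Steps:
z(Y) = 28 (z(Y) = -2*(-14) = 28)
b = -30/37 (b = 90/(-111) = 90*(-1/111) = -30/37 ≈ -0.81081)
y(E, a) = 205 + E (y(E, a) = (177 + E) + 28 = 205 + E)
V(S) = 1
(326677 + V(b)) + y(398, -425) = (326677 + 1) + (205 + 398) = 326678 + 603 = 327281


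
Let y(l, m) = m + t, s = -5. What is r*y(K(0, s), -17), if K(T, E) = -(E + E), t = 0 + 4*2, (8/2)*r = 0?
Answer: 0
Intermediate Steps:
r = 0 (r = (1/4)*0 = 0)
t = 8 (t = 0 + 8 = 8)
K(T, E) = -2*E
y(l, m) = 8 + m (y(l, m) = m + 8 = 8 + m)
r*y(K(0, s), -17) = 0*(8 - 17) = 0*(-9) = 0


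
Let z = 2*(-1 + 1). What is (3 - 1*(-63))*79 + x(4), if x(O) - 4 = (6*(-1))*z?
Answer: 5218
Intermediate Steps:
z = 0 (z = 2*0 = 0)
x(O) = 4 (x(O) = 4 + (6*(-1))*0 = 4 - 6*0 = 4 + 0 = 4)
(3 - 1*(-63))*79 + x(4) = (3 - 1*(-63))*79 + 4 = (3 + 63)*79 + 4 = 66*79 + 4 = 5214 + 4 = 5218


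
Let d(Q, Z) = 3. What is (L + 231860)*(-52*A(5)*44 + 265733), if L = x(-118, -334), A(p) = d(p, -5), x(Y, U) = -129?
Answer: 59987972239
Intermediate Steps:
A(p) = 3
L = -129
(L + 231860)*(-52*A(5)*44 + 265733) = (-129 + 231860)*(-52*3*44 + 265733) = 231731*(-156*44 + 265733) = 231731*(-6864 + 265733) = 231731*258869 = 59987972239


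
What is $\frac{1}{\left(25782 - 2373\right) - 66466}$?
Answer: $- \frac{1}{43057} \approx -2.3225 \cdot 10^{-5}$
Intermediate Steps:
$\frac{1}{\left(25782 - 2373\right) - 66466} = \frac{1}{23409 - 66466} = \frac{1}{-43057} = - \frac{1}{43057}$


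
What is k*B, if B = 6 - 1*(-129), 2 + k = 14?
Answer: 1620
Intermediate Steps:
k = 12 (k = -2 + 14 = 12)
B = 135 (B = 6 + 129 = 135)
k*B = 12*135 = 1620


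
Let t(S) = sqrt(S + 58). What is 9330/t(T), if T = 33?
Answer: 9330*sqrt(91)/91 ≈ 978.05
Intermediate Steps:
t(S) = sqrt(58 + S)
9330/t(T) = 9330/(sqrt(58 + 33)) = 9330/(sqrt(91)) = 9330*(sqrt(91)/91) = 9330*sqrt(91)/91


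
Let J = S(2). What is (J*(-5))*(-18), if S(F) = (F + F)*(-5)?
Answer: -1800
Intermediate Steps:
S(F) = -10*F (S(F) = (2*F)*(-5) = -10*F)
J = -20 (J = -10*2 = -20)
(J*(-5))*(-18) = -20*(-5)*(-18) = 100*(-18) = -1800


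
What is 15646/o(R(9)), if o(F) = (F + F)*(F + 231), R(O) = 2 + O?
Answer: 7823/2662 ≈ 2.9388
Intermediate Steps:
o(F) = 2*F*(231 + F) (o(F) = (2*F)*(231 + F) = 2*F*(231 + F))
15646/o(R(9)) = 15646/((2*(2 + 9)*(231 + (2 + 9)))) = 15646/((2*11*(231 + 11))) = 15646/((2*11*242)) = 15646/5324 = 15646*(1/5324) = 7823/2662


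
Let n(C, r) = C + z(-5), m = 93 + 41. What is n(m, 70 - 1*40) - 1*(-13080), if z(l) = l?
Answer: 13209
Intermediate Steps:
m = 134
n(C, r) = -5 + C (n(C, r) = C - 5 = -5 + C)
n(m, 70 - 1*40) - 1*(-13080) = (-5 + 134) - 1*(-13080) = 129 + 13080 = 13209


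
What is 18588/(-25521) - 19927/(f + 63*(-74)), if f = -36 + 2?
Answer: 140422573/39948872 ≈ 3.5151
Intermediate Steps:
f = -34
18588/(-25521) - 19927/(f + 63*(-74)) = 18588/(-25521) - 19927/(-34 + 63*(-74)) = 18588*(-1/25521) - 19927/(-34 - 4662) = -6196/8507 - 19927/(-4696) = -6196/8507 - 19927*(-1/4696) = -6196/8507 + 19927/4696 = 140422573/39948872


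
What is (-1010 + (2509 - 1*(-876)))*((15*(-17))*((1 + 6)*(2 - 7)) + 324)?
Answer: 21966375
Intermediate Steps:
(-1010 + (2509 - 1*(-876)))*((15*(-17))*((1 + 6)*(2 - 7)) + 324) = (-1010 + (2509 + 876))*(-1785*(-5) + 324) = (-1010 + 3385)*(-255*(-35) + 324) = 2375*(8925 + 324) = 2375*9249 = 21966375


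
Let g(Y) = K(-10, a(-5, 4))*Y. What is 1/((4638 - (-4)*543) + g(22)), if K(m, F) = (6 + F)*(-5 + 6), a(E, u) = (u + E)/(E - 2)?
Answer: 7/48616 ≈ 0.00014399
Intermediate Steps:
a(E, u) = (E + u)/(-2 + E)
K(m, F) = 6 + F (K(m, F) = (6 + F)*1 = 6 + F)
g(Y) = 43*Y/7 (g(Y) = (6 + (-5 + 4)/(-2 - 5))*Y = (6 - 1/(-7))*Y = (6 - 1/7*(-1))*Y = (6 + 1/7)*Y = 43*Y/7)
1/((4638 - (-4)*543) + g(22)) = 1/((4638 - (-4)*543) + (43/7)*22) = 1/((4638 - 1*(-2172)) + 946/7) = 1/((4638 + 2172) + 946/7) = 1/(6810 + 946/7) = 1/(48616/7) = 7/48616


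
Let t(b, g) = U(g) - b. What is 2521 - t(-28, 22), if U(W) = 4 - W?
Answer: 2511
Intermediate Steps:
t(b, g) = 4 - b - g (t(b, g) = (4 - g) - b = 4 - b - g)
2521 - t(-28, 22) = 2521 - (4 - 1*(-28) - 1*22) = 2521 - (4 + 28 - 22) = 2521 - 1*10 = 2521 - 10 = 2511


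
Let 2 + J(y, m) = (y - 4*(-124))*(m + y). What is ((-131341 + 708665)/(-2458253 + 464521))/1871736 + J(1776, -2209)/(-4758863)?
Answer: 917800231433825611/4439709803831604744 ≈ 0.20673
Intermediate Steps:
J(y, m) = -2 + (496 + y)*(m + y) (J(y, m) = -2 + (y - 4*(-124))*(m + y) = -2 + (y + 496)*(m + y) = -2 + (496 + y)*(m + y))
((-131341 + 708665)/(-2458253 + 464521))/1871736 + J(1776, -2209)/(-4758863) = ((-131341 + 708665)/(-2458253 + 464521))/1871736 + (-2 + 1776² + 496*(-2209) + 496*1776 - 2209*1776)/(-4758863) = (577324/(-1993732))*(1/1871736) + (-2 + 3154176 - 1095664 + 880896 - 3923184)*(-1/4758863) = (577324*(-1/1993732))*(1/1871736) - 983778*(-1/4758863) = -144331/498433*1/1871736 + 983778/4758863 = -144331/932934989688 + 983778/4758863 = 917800231433825611/4439709803831604744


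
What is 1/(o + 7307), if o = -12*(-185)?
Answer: 1/9527 ≈ 0.00010496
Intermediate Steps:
o = 2220
1/(o + 7307) = 1/(2220 + 7307) = 1/9527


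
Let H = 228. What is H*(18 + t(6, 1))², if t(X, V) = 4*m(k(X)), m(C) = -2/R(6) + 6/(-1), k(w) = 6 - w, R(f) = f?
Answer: 36784/3 ≈ 12261.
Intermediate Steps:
m(C) = -19/3 (m(C) = -2/6 + 6/(-1) = -2*⅙ + 6*(-1) = -⅓ - 6 = -19/3)
t(X, V) = -76/3 (t(X, V) = 4*(-19/3) = -76/3)
H*(18 + t(6, 1))² = 228*(18 - 76/3)² = 228*(-22/3)² = 228*(484/9) = 36784/3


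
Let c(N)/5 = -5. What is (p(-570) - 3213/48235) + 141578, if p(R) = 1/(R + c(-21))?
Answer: 812652372776/5739965 ≈ 1.4158e+5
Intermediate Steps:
c(N) = -25 (c(N) = 5*(-5) = -25)
p(R) = 1/(-25 + R) (p(R) = 1/(R - 25) = 1/(-25 + R))
(p(-570) - 3213/48235) + 141578 = (1/(-25 - 570) - 3213/48235) + 141578 = (1/(-595) - 3213*1/48235) + 141578 = (-1/595 - 3213/48235) + 141578 = -391994/5739965 + 141578 = 812652372776/5739965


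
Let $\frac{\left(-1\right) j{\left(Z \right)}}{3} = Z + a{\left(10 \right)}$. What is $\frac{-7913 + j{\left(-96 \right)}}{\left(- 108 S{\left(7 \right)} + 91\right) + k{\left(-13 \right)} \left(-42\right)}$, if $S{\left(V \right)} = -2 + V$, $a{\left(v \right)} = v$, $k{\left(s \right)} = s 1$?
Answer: $- \frac{7655}{97} \approx -78.917$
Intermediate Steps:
$k{\left(s \right)} = s$
$j{\left(Z \right)} = -30 - 3 Z$ ($j{\left(Z \right)} = - 3 \left(Z + 10\right) = - 3 \left(10 + Z\right) = -30 - 3 Z$)
$\frac{-7913 + j{\left(-96 \right)}}{\left(- 108 S{\left(7 \right)} + 91\right) + k{\left(-13 \right)} \left(-42\right)} = \frac{-7913 - -258}{\left(- 108 \left(-2 + 7\right) + 91\right) - -546} = \frac{-7913 + \left(-30 + 288\right)}{\left(\left(-108\right) 5 + 91\right) + 546} = \frac{-7913 + 258}{\left(-540 + 91\right) + 546} = - \frac{7655}{-449 + 546} = - \frac{7655}{97}$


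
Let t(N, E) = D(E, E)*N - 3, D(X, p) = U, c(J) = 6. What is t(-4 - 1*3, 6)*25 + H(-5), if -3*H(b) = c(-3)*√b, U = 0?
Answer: -75 - 2*I*√5 ≈ -75.0 - 4.4721*I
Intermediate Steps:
H(b) = -2*√b
D(X, p) = 0
t(N, E) = -3 (t(N, E) = 0*N - 3 = 0 - 3 = -3)
t(-4 - 1*3, 6)*25 + H(-5) = -3*25 - 2*I*√5 = -75 - 2*I*√5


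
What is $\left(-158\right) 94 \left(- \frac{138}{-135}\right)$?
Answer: $- \frac{683192}{45} \approx -15182.0$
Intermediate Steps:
$\left(-158\right) 94 \left(- \frac{138}{-135}\right) = - 14852 \left(\left(-138\right) \left(- \frac{1}{135}\right)\right) = \left(-14852\right) \frac{46}{45} = - \frac{683192}{45}$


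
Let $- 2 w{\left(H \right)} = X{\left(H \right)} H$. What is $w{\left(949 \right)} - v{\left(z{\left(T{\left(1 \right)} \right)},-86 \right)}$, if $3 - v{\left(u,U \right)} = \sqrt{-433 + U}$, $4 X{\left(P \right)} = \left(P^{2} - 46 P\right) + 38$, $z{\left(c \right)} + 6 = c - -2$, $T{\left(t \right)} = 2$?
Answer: $- \frac{813278789}{8} + i \sqrt{519} \approx -1.0166 \cdot 10^{8} + 22.782 i$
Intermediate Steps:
$z{\left(c \right)} = -4 + c$ ($z{\left(c \right)} = -6 + \left(c - -2\right) = -6 + \left(c + 2\right) = -6 + \left(2 + c\right) = -4 + c$)
$X{\left(P \right)} = \frac{19}{2} - \frac{23 P}{2} + \frac{P^{2}}{4}$ ($X{\left(P \right)} = \frac{\left(P^{2} - 46 P\right) + 38}{4} = \frac{38 + P^{2} - 46 P}{4} = \frac{19}{2} - \frac{23 P}{2} + \frac{P^{2}}{4}$)
$v{\left(u,U \right)} = 3 - \sqrt{-433 + U}$
$w{\left(H \right)} = - \frac{H \left(\frac{19}{2} - \frac{23 H}{2} + \frac{H^{2}}{4}\right)}{2}$ ($w{\left(H \right)} = - \frac{\left(\frac{19}{2} - \frac{23 H}{2} + \frac{H^{2}}{4}\right) H}{2} = - \frac{H \left(\frac{19}{2} - \frac{23 H}{2} + \frac{H^{2}}{4}\right)}{2}$)
$w{\left(949 \right)} - v{\left(z{\left(T{\left(1 \right)} \right)},-86 \right)} = \frac{1}{8} \cdot 949 \left(-38 - 949^{2} + 46 \cdot 949\right) - \left(3 - \sqrt{-433 - 86}\right) = \frac{1}{8} \cdot 949 \left(-38 - 900601 + 43654\right) - \left(3 - \sqrt{-519}\right) = \frac{1}{8} \cdot 949 \left(-38 - 900601 + 43654\right) - \left(3 - i \sqrt{519}\right) = \frac{1}{8} \cdot 949 \left(-856985\right) - \left(3 - i \sqrt{519}\right) = - \frac{813278765}{8} - \left(3 - i \sqrt{519}\right) = - \frac{813278789}{8} + i \sqrt{519}$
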